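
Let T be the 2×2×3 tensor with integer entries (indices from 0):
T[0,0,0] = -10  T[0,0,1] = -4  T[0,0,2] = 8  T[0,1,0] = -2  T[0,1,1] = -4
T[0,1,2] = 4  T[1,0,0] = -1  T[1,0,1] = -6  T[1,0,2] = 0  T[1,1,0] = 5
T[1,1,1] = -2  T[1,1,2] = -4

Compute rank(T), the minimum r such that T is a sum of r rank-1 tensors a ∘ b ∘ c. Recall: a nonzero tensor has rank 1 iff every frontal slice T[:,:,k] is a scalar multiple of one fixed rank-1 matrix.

Lower bound: in the mode-3 unfolding of T (rows indexed by k, columns by (i,j)) the 3×3 minor on rows k ∈ {0, 1, 2}, columns (i,j) ∈ {(0,0), (0,1), (1,0)} is det [[-10, -2, -1], [-4, -4, -6], [8, 4, 0]] = -160 ≠ 0, so that unfolding has rank ≥ 3 and hence rank(T) ≥ 3 (CP rank is at least every unfolding rank, though it can be larger).
Upper bound: T is a sum of 3 rank-1 terms, T = (1, -1) ∘ (1, 1) ∘ (-4, 0, 4) + (1, 1) ∘ (1, 0) ∘ (-4, -8, 4) + (2, 1) ∘ (1, -1) ∘ (-1, 2, 0) (written with every a and b primitive with positive leading entry and the scale carried by c; CP decompositions are not unique, and this one is verified by expanding entrywise), so rank(T) ≤ 3.
These bounds meet, so rank(T) = 3.

3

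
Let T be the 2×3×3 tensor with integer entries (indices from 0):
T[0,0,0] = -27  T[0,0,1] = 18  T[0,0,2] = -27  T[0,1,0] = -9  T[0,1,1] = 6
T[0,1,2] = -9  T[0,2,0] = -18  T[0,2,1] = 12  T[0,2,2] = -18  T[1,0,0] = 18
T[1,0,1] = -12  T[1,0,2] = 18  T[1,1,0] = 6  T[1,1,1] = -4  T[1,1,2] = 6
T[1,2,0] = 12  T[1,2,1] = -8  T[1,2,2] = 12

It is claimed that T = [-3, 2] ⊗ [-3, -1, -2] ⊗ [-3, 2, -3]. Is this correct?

Reconstruct entrywise from the claimed factors. For example, T[0,1,1] = 6 and Σₗ aₗ[0]bₗ[1]cₗ[1] = (-3)·(-1)·(2) = 6; checking all 18 entries, every one matches. The claim holds.

Yes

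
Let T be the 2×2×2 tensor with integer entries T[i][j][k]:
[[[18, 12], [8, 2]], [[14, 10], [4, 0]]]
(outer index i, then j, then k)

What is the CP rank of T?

2

Lower bound: in the mode-1 unfolding of T (rows indexed by i, columns by (j,k)) the 2×2 minor on rows i ∈ {0, 1}, columns (j,k) ∈ {(0,0), (0,1)} is det [[18, 12], [14, 10]] = 12 ≠ 0, so that unfolding has rank ≥ 2 and hence rank(T) ≥ 2 (CP rank is at least every unfolding rank, though it can be larger).
Upper bound: with S_k = T[:,:,k], the two rank-1 terms a₁b₁ᵀ, a₂b₂ᵀ are the rank-1 members of the pencil x·S₀ + y·S₁.
det(x·S₀ + y·S₁) is −40·x² − 60·xy − 20·y² = (-20)·(x + y)(2·x + y), vanishing at (x:y) = (1:-1) and (1:-2).
M₁ = S₀ − S₁ = [[6, 6], [4, 4]] = 2·[3, 2][1, 1]ᵀ and M₂ = S₀ − 2·S₁ = [[-6, 4], [-6, 4]] = (-2)·[1, 1][3, -2]ᵀ, so take a₁ = [3, 2], b₁ = [1, 1], a₂ = [1, 1], b₂ = [3, -2].
Each slice is an integer combination of E₁ = a₁b₁ᵀ and E₂ = a₂b₂ᵀ: S₀ = 4·E₁ + 2·E₂, S₁ = 2·E₁ + 2·E₂; reading off coefficients, c₁ = [4, 2] and c₂ = [2, 2].
Hence T = [3, 2] ⊗ [1, 1] ⊗ [4, 2] + [1, 1] ⊗ [3, -2] ⊗ [2, 2], so rank(T) ≤ 2.
These bounds meet, so rank(T) = 2.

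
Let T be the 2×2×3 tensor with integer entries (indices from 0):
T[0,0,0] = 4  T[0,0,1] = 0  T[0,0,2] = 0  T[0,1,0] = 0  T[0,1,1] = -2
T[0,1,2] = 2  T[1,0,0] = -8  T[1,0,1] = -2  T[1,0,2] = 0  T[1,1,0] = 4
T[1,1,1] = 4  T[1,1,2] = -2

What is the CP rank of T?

Lower bound: the mode-3 unfolding of T (rows indexed by k, columns by (i,j) = (0,0), (0,1), (1,0), (1,1)) is [[4, 0, -8, 4], [0, -2, -2, 4], [0, 2, 0, -2]].
There the 3×3 minor on rows k ∈ {0, 1, 2}, columns (i,j) ∈ {(0,0), (0,1), (1,0)} is det [[4, 0, -8], [0, -2, -2], [0, 2, 0]] = 16 ≠ 0, so this unfolding has rank ≥ 3; CP rank is at least every unfolding rank, so rank(T) ≥ 3. (Flattening ranks never certify an upper bound on CP rank; for that we must actually write T with 3 rank-1 terms.)
Upper bound: T is a sum of 3 rank-1 terms, T = (1, -1) ∘ (1, -1) ∘ (4, 8, -4) + (1, -1) ∘ (2, -1) ∘ (4, -2, 2) + (2, -1) ∘ (1, -1) ∘ (-4, -2, 0) (written with every a and b primitive with positive leading entry and the scale carried by c; CP decompositions are not unique, and this one is verified by expanding entrywise), so rank(T) ≤ 3.
These bounds meet, so rank(T) = 3.
Check entry T[1,1,2] = -2: (-1)·(-1)·(-4) + (-1)·(-1)·(2) + (-1)·(-1)·(0) = -2.

3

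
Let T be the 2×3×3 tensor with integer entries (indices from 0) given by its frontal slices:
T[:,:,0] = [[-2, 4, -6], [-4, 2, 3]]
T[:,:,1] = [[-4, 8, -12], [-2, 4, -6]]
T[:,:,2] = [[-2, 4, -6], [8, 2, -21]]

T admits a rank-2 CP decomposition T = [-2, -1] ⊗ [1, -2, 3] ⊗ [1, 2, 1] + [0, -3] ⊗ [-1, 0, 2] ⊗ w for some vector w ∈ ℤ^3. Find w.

w = [-1, 0, 3]

Subtract the known terms from T to get the rank-1 residual R = [0, -3] ⊗ [-1, 0, 2] ⊗ w, so R[i,j,k] = a[i]·b[j]·w[k]. Pick indices with nonzero a[1]·b[0] = (-3)·(-1) = 3. Only the fibre through (1,0,·) is needed: R[1,0,:] = T[1,0,:] − Σₗ aₗ[1]bₗ[0]cₗ = [-4, -2, 8] − (-1)·(1)·[1, 2, 1] = [-3, 0, 9]. Then w[k] = R[1,0,k] / 3 for each k, giving w = [-3, 0, 9] / 3 = [-1, 0, 3].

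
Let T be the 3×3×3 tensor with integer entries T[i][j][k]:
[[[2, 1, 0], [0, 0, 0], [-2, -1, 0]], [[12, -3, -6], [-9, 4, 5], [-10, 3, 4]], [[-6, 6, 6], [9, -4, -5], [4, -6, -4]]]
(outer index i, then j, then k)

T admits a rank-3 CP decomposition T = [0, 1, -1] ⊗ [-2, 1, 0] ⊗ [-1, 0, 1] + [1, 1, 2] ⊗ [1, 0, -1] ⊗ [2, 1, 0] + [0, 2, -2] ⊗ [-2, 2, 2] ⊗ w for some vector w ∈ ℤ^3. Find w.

w = [-2, 1, 1]

Subtract the known terms from T to get the rank-1 residual R = [0, 2, -2] ⊗ [-2, 2, 2] ⊗ w, so R[i,j,k] = a[i]·b[j]·w[k]. Pick indices with nonzero a[1]·b[0] = (2)·(-2) = -4. Only the fibre through (1,0,·) is needed: R[1,0,:] = T[1,0,:] − Σₗ aₗ[1]bₗ[0]cₗ = [12, -3, -6] − (1)·(-2)·[-1, 0, 1] − (1)·(1)·[2, 1, 0] = [8, -4, -4]. Then w[k] = R[1,0,k] / -4 for each k, giving w = [8, -4, -4] / -4 = [-2, 1, 1].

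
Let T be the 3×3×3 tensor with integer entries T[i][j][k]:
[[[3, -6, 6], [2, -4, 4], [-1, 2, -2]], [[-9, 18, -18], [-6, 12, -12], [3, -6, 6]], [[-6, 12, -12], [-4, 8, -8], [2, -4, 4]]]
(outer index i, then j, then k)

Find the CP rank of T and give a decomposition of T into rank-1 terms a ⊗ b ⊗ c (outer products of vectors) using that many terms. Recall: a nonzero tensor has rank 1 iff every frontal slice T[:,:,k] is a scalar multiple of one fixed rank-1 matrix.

rank(T) = 1

Lower bound: T ≠ 0 (e.g. T[0,0,0] = 3), so rank(T) ≥ 1.
Upper bound: if T = a ⊗ b ⊗ c then every fibre of T is a multiple of the corresponding factor, so read the factors off the fibres through the nonzero entry T[0,0,0] = 3.
The mode-1 fibre T[:,0,0] = [3, -9, -6] gives a = [1, -3, -2] (primitive direction); the mode-2 fibre T[0,:,0] = [3, 2, -1] gives b = [3, 2, -1]; then c[k] = T[0,0,k] / (a[0]·b[0]) = [3, -6, 6] / 3 = [1, -2, 2].
Expanding [1, -3, -2] ⊗ [3, 2, -1] ⊗ [1, -2, 2] reproduces all 27 entries of T, so T = [1, -3, -2] ⊗ [3, 2, -1] ⊗ [1, -2, 2] and rank(T) ≤ 1.
These bounds meet, so rank(T) = 1.
Check entry T[0,1,1] = -4: (1)·(2)·(-2) = -4.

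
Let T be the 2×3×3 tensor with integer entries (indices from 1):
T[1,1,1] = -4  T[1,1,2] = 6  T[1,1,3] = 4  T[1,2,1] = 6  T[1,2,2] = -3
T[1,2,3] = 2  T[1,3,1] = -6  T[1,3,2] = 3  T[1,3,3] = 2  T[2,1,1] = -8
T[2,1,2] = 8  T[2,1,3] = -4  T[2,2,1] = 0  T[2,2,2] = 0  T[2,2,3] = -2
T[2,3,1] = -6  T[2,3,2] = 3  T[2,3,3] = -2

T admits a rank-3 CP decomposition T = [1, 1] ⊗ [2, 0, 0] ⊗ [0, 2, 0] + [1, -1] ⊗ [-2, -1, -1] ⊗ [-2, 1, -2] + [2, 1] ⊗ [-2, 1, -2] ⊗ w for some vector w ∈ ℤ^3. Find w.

Subtract the known terms from T to get the rank-1 residual R = [2, 1] ⊗ [-2, 1, -2] ⊗ w, so R[i,j,k] = a[i]·b[j]·w[k]. Pick indices with nonzero a[1]·b[1] = (2)·(-2) = -4. Only the fibre through (1,1,·) is needed: R[1,1,:] = T[1,1,:] − Σₗ aₗ[1]bₗ[1]cₗ = [-4, 6, 4] − (1)·(2)·[0, 2, 0] − (1)·(-2)·[-2, 1, -2] = [-8, 4, 0]. Then w[k] = R[1,1,k] / -4 for each k, giving w = [-8, 4, 0] / -4 = [2, -1, 0].

w = [2, -1, 0]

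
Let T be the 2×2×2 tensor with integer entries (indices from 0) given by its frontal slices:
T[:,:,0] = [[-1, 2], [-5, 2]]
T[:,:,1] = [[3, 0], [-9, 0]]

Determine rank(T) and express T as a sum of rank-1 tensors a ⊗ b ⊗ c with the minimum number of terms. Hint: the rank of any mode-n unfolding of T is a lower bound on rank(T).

Lower bound: the mode-1 unfolding of T (rows indexed by i, columns by (j,k) = (0,0), (0,1), (1,0), (1,1)) is [[-1, 3, 2, 0], [-5, -9, 2, 0]].
There the 2×2 minor on rows i ∈ {0, 1}, columns (j,k) ∈ {(0,0), (0,1)} is det [[-1, 3], [-5, -9]] = 24 ≠ 0, so this unfolding has rank ≥ 2; CP rank is at least every unfolding rank, so rank(T) ≥ 2. (Unfolding ranks only ever bound the CP rank from below — rank(T) can be strictly larger than all of them — so the matching upper bound has to come from an explicit 2-term decomposition.)
Upper bound — finding two terms. Write S_k = T[:,:,k] for the frontal slices: S₀ = [[-1, 2], [-5, 2]], S₁ = [[3, 0], [-9, 0]].
If T = a₁ ⊗ b₁ ⊗ c₁ + a₂ ⊗ b₂ ⊗ c₂ then each S_k = c₁[k]·a₁b₁ᵀ + c₂[k]·a₂b₂ᵀ. S₀ and S₁ are linearly independent, so a₁b₁ᵀ and a₂b₂ᵀ must span the same plane of matrices: they are the rank-1 matrices of the form x·S₀ + y·S₁.
det(x·S₀ + y·S₁) is 8·x² + 24·xy = 8·(x + 3·y)(x), vanishing at (x:y) = (3:-1) and (0:1).
M₁ = 3·S₀ − S₁ = [[-6, 6], [-6, 6]] = (-6)·[1, 1][1, -1]ᵀ and M₂ = S₁ = [[3, 0], [-9, 0]] = 3·[1, -3][1, 0]ᵀ, so take a₁ = [1, 1], b₁ = [1, -1], a₂ = [1, -3], b₂ = [1, 0].
Each slice is an integer combination of E₁ = a₁b₁ᵀ and E₂ = a₂b₂ᵀ: S₀ = −2·E₁ + E₂, S₁ = 3·E₂; reading off coefficients, c₁ = [-2, 0] and c₂ = [1, 3].
Hence T = [1, 1] ⊗ [1, -1] ⊗ [-2, 0] + [1, -3] ⊗ [1, 0] ⊗ [1, 3], so rank(T) ≤ 2.
These bounds meet, so rank(T) = 2.

rank(T) = 2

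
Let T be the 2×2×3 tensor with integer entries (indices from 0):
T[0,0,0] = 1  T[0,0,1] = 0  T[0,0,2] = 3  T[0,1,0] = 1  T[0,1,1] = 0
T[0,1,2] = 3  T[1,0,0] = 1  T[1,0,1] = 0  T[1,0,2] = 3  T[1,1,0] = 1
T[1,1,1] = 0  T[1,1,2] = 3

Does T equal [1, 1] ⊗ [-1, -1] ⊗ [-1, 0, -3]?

Reconstruct entrywise from the claimed factors. For example, T[1,1,2] = 3 and Σₗ aₗ[1]bₗ[1]cₗ[2] = (1)·(-1)·(-3) = 3; checking all 12 entries, every one matches. The claim holds.

Yes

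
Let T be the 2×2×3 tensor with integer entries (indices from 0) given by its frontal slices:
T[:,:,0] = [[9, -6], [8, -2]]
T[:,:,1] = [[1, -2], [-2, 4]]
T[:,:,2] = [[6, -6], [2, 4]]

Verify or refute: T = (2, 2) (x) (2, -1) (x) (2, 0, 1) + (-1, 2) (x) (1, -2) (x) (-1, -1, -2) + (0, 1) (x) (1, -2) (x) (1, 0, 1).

No

Reconstruct entry (1,0,0) from the claimed factors: Σₗ aₗ[1]bₗ[0]cₗ[0] = (2)·(2)·(2) + (2)·(1)·(-1) + (1)·(1)·(1) = 7, but T[1,0,0] = 8. The claim is false.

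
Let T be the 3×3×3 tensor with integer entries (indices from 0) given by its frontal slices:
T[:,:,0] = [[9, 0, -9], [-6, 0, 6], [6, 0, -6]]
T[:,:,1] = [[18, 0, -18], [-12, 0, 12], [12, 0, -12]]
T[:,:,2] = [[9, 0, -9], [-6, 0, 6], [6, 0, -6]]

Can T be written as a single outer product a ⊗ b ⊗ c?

The mode-1 fibre T[:,0,0] = [9, -6, 6] gives a = [3, -2, 2] (primitive direction); the mode-2 fibre T[0,:,0] = [9, 0, -9] gives b = [1, 0, -1]; then c[k] = T[0,0,k] / (a[0]·b[0]) = [9, 18, 9] / 3 = [3, 6, 3].
Expanding [3, -2, 2] ⊗ [1, 0, -1] ⊗ [3, 6, 3] reproduces all 27 entries of T, so T = [3, -2, 2] ⊗ [1, 0, -1] ⊗ [3, 6, 3] and rank(T) ≤ 1.
Equivalently every frontal slice T[:,:,k] is c[k] times the rank-1 matrix [3, -2, 2] ⊗ [1, 0, -1]. So T has rank 1 (it is nonzero).

Yes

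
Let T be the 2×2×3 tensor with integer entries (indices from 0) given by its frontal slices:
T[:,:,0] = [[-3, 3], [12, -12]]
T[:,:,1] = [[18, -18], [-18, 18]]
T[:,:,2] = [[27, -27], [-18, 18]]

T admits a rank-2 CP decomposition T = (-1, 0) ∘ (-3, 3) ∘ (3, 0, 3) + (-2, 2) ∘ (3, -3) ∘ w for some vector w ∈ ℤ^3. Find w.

Subtract the known terms from T to get the rank-1 residual R = (-2, 2) ∘ (3, -3) ∘ w, so R[i,j,k] = a[i]·b[j]·w[k]. Pick indices with nonzero a[0]·b[0] = (-2)·(3) = -6. Only the fibre through (0,0,·) is needed: R[0,0,:] = T[0,0,:] − Σₗ aₗ[0]bₗ[0]cₗ = [-3, 18, 27] − (-1)·(-3)·(3, 0, 3) = [-12, 18, 18]. Then w[k] = R[0,0,k] / -6 for each k, giving w = [-12, 18, 18] / -6 = (2, -3, -3).

w = (2, -3, -3)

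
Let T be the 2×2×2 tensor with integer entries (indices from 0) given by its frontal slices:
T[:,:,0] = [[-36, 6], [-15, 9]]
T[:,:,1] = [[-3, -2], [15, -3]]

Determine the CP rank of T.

2

Lower bound: the mode-1 unfolding of T (rows indexed by i, columns by (j,k) = (0,0), (0,1), (1,0), (1,1)) is [[-36, -3, 6, -2], [-15, 15, 9, -3]].
There the 2×2 minor on rows i ∈ {0, 1}, columns (j,k) ∈ {(0,0), (0,1)} is det [[-36, -3], [-15, 15]] = -585 ≠ 0, so this unfolding has rank ≥ 2; CP rank is at least every unfolding rank, so rank(T) ≥ 2. (Flattening ranks never certify an upper bound on CP rank; for that we must actually write T with 2 rank-1 terms.)
Upper bound — finding two terms. Write S_k = T[:,:,k] for the frontal slices: S₀ = [[-36, 6], [-15, 9]], S₁ = [[-3, -2], [15, -3]].
If T = a₁ ⊗ b₁ ⊗ c₁ + a₂ ⊗ b₂ ⊗ c₂ then each S_k = c₁[k]·a₁b₁ᵀ + c₂[k]·a₂b₂ᵀ. S₀ and S₁ are linearly independent, so a₁b₁ᵀ and a₂b₂ᵀ must span the same plane of matrices: they are the rank-1 matrices of the form x·S₀ + y·S₁.
det(x·S₀ + y·S₁) is −234·x² − 39·xy + 39·y² = (-39)·(3·x − y)(2·x + y), vanishing at (x:y) = (1:3) and (1:-2).
M₁ = S₀ + 3·S₁ = [[-45, 0], [30, 0]] = (-15)·(3, -2)(1, 0)ᵀ and M₂ = S₀ − 2·S₁ = [[-30, 10], [-45, 15]] = (-5)·(2, 3)(3, -1)ᵀ, so take a₁ = (3, -2), b₁ = (1, 0), a₂ = (2, 3), b₂ = (3, -1).
Each slice is an integer combination of E₁ = a₁b₁ᵀ and E₂ = a₂b₂ᵀ: S₀ = −6·E₁ − 3·E₂, S₁ = −3·E₁ + E₂; reading off coefficients, c₁ = (-6, -3) and c₂ = (-3, 1).
Hence T = (3, -2) ⊗ (1, 0) ⊗ (-6, -3) + (2, 3) ⊗ (3, -1) ⊗ (-3, 1), so rank(T) ≤ 2.
These bounds meet, so rank(T) = 2.
Check entry T[1,0,1] = 15: (-2)·(1)·(-3) + (3)·(3)·(1) = 15.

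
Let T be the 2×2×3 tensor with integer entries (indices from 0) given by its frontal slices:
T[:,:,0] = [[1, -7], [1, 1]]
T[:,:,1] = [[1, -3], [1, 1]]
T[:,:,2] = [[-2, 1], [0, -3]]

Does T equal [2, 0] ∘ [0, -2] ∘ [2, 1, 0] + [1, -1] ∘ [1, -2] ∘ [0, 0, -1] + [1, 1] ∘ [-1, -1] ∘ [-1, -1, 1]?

Reconstruct entrywise from the claimed factors. For example, T[1,1,2] = -3 and Σₗ aₗ[1]bₗ[1]cₗ[2] = (0)·(-2)·(0) + (-1)·(-2)·(-1) + (1)·(-1)·(1) = -3; checking all 12 entries, every one matches. The claim holds.

Yes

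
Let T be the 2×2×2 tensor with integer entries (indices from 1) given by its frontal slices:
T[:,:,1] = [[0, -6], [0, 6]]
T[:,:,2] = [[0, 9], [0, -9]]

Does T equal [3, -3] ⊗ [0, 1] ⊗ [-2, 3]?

Reconstruct entrywise from the claimed factors. For example, T[2,1,2] = 0 and Σₗ aₗ[2]bₗ[1]cₗ[2] = (-3)·(0)·(3) = 0; checking all 8 entries, every one matches. The claim holds.

Yes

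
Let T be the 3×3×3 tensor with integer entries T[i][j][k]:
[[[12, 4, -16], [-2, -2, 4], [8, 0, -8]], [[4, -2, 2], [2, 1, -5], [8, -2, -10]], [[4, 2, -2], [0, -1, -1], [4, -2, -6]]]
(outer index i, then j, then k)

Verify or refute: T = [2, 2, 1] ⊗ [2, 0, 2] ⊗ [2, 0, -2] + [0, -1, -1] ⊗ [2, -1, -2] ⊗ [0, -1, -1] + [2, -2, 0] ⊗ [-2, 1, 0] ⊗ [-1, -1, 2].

Yes

Reconstruct entrywise from the claimed factors. For example, T[1,1,2] = -5 and Σₗ aₗ[1]bₗ[1]cₗ[2] = (2)·(0)·(-2) + (-1)·(-1)·(-1) + (-2)·(1)·(2) = -5; checking all 27 entries, every one matches. The claim holds.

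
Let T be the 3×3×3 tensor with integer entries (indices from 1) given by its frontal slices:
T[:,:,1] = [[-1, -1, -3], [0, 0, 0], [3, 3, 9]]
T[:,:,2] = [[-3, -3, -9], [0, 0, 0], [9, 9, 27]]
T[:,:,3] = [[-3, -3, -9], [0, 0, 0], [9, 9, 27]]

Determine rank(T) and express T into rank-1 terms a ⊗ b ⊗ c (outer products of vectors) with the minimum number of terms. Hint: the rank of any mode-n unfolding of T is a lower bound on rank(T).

Lower bound: T ≠ 0 (e.g. T[1,1,1] = -1), so rank(T) ≥ 1.
Upper bound: if T = a ⊗ b ⊗ c then every fibre of T is a multiple of the corresponding factor, so read the factors off the fibres through the nonzero entry T[1,1,1] = -1.
The mode-1 fibre T[:,1,1] = [-1, 0, 3] gives a = [1, 0, -3] (primitive direction); the mode-2 fibre T[1,:,1] = [-1, -1, -3] gives b = [1, 1, 3]; then c[k] = T[1,1,k] / (a[1]·b[1]) = [-1, -3, -3] / 1 = [-1, -3, -3].
Expanding [1, 0, -3] ⊗ [1, 1, 3] ⊗ [-1, -3, -3] reproduces all 27 entries of T, so T = [1, 0, -3] ⊗ [1, 1, 3] ⊗ [-1, -3, -3] and rank(T) ≤ 1.
These bounds meet, so rank(T) = 1.

rank(T) = 1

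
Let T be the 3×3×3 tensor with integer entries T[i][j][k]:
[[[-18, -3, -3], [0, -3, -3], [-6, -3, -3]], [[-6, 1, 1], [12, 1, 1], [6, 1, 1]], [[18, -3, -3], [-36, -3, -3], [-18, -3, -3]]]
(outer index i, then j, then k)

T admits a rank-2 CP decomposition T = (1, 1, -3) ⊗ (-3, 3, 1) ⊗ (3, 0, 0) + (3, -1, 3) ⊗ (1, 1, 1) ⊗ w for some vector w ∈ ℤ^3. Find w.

Subtract the known terms from T to get the rank-1 residual R = (3, -1, 3) ⊗ (1, 1, 1) ⊗ w, so R[i,j,k] = a[i]·b[j]·w[k]. Pick indices with nonzero a[0]·b[0] = (3)·(1) = 3. Only the fibre through (0,0,·) is needed: R[0,0,:] = T[0,0,:] − Σₗ aₗ[0]bₗ[0]cₗ = [-18, -3, -3] − (1)·(-3)·(3, 0, 0) = [-9, -3, -3]. Then w[k] = R[0,0,k] / 3 for each k, giving w = [-9, -3, -3] / 3 = (-3, -1, -1).

w = (-3, -1, -1)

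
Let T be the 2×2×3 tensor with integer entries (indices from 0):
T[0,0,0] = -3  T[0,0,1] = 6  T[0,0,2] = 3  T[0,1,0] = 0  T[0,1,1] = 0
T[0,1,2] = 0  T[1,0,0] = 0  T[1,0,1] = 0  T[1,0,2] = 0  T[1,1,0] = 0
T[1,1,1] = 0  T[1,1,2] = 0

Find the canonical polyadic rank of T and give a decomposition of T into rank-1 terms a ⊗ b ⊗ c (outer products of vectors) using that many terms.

Lower bound: T ≠ 0 (e.g. T[0,0,0] = -3), so rank(T) ≥ 1.
Upper bound: the mode-1 fibre T[:,0,0] = [-3, 0] gives a = [1, 0] (primitive direction); the mode-2 fibre T[0,:,0] = [-3, 0] gives b = [1, 0]; then c[k] = T[0,0,k] / (a[0]·b[0]) = [-3, 6, 3] / 1 = [-3, 6, 3].
Expanding [1, 0] ⊗ [1, 0] ⊗ [-3, 6, 3] reproduces all 12 entries of T, so T = [1, 0] ⊗ [1, 0] ⊗ [-3, 6, 3] and rank(T) ≤ 1.
These bounds meet, so rank(T) = 1.

rank(T) = 1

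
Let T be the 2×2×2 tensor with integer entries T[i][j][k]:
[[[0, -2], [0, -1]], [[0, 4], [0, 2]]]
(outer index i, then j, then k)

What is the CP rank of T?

Lower bound: T ≠ 0 (e.g. T[0,0,1] = -2), so rank(T) ≥ 1.
Upper bound: the mode-1 fibre T[:,0,1] = [-2, 4] gives a = [1, -2] (primitive direction); the mode-2 fibre T[0,:,1] = [-2, -1] gives b = [2, 1]; then c[k] = T[0,0,k] / (a[0]·b[0]) = [0, -2] / 2 = [0, -1].
Expanding [1, -2] ⊗ [2, 1] ⊗ [0, -1] reproduces all 8 entries of T, so T = [1, -2] ⊗ [2, 1] ⊗ [0, -1] and rank(T) ≤ 1.
These bounds meet, so rank(T) = 1.

1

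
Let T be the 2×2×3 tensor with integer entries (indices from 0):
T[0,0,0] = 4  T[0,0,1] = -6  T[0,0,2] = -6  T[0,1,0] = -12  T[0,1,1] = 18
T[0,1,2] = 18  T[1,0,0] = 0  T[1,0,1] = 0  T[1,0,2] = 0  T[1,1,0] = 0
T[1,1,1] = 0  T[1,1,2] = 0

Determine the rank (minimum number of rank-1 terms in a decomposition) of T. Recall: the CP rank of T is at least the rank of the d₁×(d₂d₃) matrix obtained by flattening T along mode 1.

1

Lower bound: T ≠ 0 (e.g. T[0,0,0] = 4), so rank(T) ≥ 1.
Upper bound: if T = a ⊗ b ⊗ c then every fibre of T is a multiple of the corresponding factor, so read the factors off the fibres through the nonzero entry T[0,0,0] = 4.
The mode-1 fibre T[:,0,0] = [4, 0] gives a = (1, 0) (primitive direction); the mode-2 fibre T[0,:,0] = [4, -12] gives b = (1, -3); then c[k] = T[0,0,k] / (a[0]·b[0]) = [4, -6, -6] / 1 = (4, -6, -6).
Expanding (1, 0) ⊗ (1, -3) ⊗ (4, -6, -6) reproduces all 12 entries of T, so T = (1, 0) ⊗ (1, -3) ⊗ (4, -6, -6) and rank(T) ≤ 1.
These bounds meet, so rank(T) = 1.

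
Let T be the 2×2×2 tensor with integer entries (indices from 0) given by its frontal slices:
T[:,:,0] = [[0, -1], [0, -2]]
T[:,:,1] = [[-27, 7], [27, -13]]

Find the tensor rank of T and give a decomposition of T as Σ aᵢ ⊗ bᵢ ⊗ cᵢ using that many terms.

Lower bound: the mode-3 unfolding of T (rows indexed by k, columns by (i,j) = (0,0), (0,1), (1,0), (1,1)) is [[0, -1, 0, -2], [-27, 7, 27, -13]].
There the 2×2 minor on rows k ∈ {0, 1}, columns (i,j) ∈ {(0,0), (0,1)} is det [[0, -1], [-27, 7]] = -27 ≠ 0, so this unfolding has rank ≥ 2; CP rank is at least every unfolding rank, so rank(T) ≥ 2. (Unfolding ranks only ever bound the CP rank from below — rank(T) can be strictly larger than all of them — so the matching upper bound has to come from an explicit 2-term decomposition.)
Upper bound — finding two terms. Write S_k = T[:,:,k] for the frontal slices: S₀ = [[0, -1], [0, -2]], S₁ = [[-27, 7], [27, -13]].
If T = a₁ ⊗ b₁ ⊗ c₁ + a₂ ⊗ b₂ ⊗ c₂ then each S_k = c₁[k]·a₁b₁ᵀ + c₂[k]·a₂b₂ᵀ. S₀ and S₁ are linearly independent, so a₁b₁ᵀ and a₂b₂ᵀ must span the same plane of matrices: they are the rank-1 matrices of the form x·S₀ + y·S₁.
det(x·S₀ + y·S₁) is 81·xy + 162·y² = 81·(x + 2·y)(y), vanishing at (x:y) = (2:-1) and (1:0).
M₁ = 2·S₀ − S₁ = [[27, -9], [-27, 9]] = 9·[1, -1][3, -1]ᵀ and M₂ = S₀ = [[0, -1], [0, -2]] = −[1, 2][0, 1]ᵀ, so take a₁ = [1, -1], b₁ = [3, -1], a₂ = [1, 2], b₂ = [0, 1].
Each slice is an integer combination of E₁ = a₁b₁ᵀ and E₂ = a₂b₂ᵀ: S₀ = −E₂, S₁ = −9·E₁ − 2·E₂; reading off coefficients, c₁ = [0, -9] and c₂ = [-1, -2].
Hence T = [1, -1] ⊗ [3, -1] ⊗ [0, -9] + [1, 2] ⊗ [0, 1] ⊗ [-1, -2], so rank(T) ≤ 2.
These bounds meet, so rank(T) = 2.

rank(T) = 2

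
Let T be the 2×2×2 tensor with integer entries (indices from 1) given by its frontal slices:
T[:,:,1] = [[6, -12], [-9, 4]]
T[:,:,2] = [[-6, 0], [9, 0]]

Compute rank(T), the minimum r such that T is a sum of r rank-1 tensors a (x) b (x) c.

2

Lower bound: the mode-2 unfolding of T (rows indexed by j, columns by (i,k) = (1,1), (1,2), (2,1), (2,2)) is [[6, -6, -9, 9], [-12, 0, 4, 0]].
There the 2×2 minor on rows j ∈ {1, 2}, columns (i,k) ∈ {(1,1), (1,2)} is det [[6, -6], [-12, 0]] = -72 ≠ 0, so this unfolding has rank ≥ 2; CP rank is at least every unfolding rank, so rank(T) ≥ 2. (Flattening ranks never certify an upper bound on CP rank; for that we must actually write T with 2 rank-1 terms.)
Upper bound — finding two terms. Write S_k = T[:,:,k] for the frontal slices: S₁ = [[6, -12], [-9, 4]], S₂ = [[-6, 0], [9, 0]].
If T = a₁ (x) b₁ (x) c₁ + a₂ (x) b₂ (x) c₂ then each S_k = c₁[k]·a₁b₁ᵀ + c₂[k]·a₂b₂ᵀ. S₁ and S₂ are linearly independent, so a₁b₁ᵀ and a₂b₂ᵀ must span the same plane of matrices: they are the rank-1 matrices of the form x·S₁ + y·S₂.
det(x·S₁ + y·S₂) is −84·x² + 84·xy = (-84)·(x − y)(x), vanishing at (x:y) = (1:1) and (0:1).
M₁ = S₁ + S₂ = [[0, -12], [0, 4]] = (-4)·(3, -1)(0, 1)ᵀ and M₂ = S₂ = [[-6, 0], [9, 0]] = (-3)·(2, -3)(1, 0)ᵀ, so take a₁ = (3, -1), b₁ = (0, 1), a₂ = (2, -3), b₂ = (1, 0).
Each slice is an integer combination of E₁ = a₁b₁ᵀ and E₂ = a₂b₂ᵀ: S₁ = −4·E₁ + 3·E₂, S₂ = −3·E₂; reading off coefficients, c₁ = (-4, 0) and c₂ = (3, -3).
Hence T = (3, -1) (x) (0, 1) (x) (-4, 0) + (2, -3) (x) (1, 0) (x) (3, -3), so rank(T) ≤ 2.
These bounds meet, so rank(T) = 2.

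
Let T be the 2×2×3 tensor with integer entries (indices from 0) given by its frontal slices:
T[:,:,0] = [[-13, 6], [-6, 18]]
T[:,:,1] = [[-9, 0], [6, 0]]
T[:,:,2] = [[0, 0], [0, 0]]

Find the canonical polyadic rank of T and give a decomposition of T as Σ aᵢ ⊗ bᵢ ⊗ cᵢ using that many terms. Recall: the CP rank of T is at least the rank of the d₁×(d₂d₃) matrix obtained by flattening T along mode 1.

Lower bound: in the mode-2 unfolding of T (rows indexed by j, columns by (i,k)) the 2×2 minor on rows j ∈ {0, 1}, columns (i,k) ∈ {(0,0), (0,1)} is det [[-13, -9], [6, 0]] = 54 ≠ 0, so that unfolding has rank ≥ 2 and hence rank(T) ≥ 2 (CP rank is at least every unfolding rank, though it can be larger).
Upper bound: with S_k = T[:,:,k], the two rank-1 terms a₁b₁ᵀ, a₂b₂ᵀ are the rank-1 members of the pencil x·S₀ + y·S₁.
det(x·S₀ + y·S₁) is −198·x² − 198·xy = (-198)·(x + y)(x), vanishing at (x:y) = (1:-1) and (0:1).
M₁ = S₀ − S₁ = [[-4, 6], [-12, 18]] = (-2)·[1, 3][2, -3]ᵀ and M₂ = S₁ = [[-9, 0], [6, 0]] = (-3)·[3, -2][1, 0]ᵀ, so take a₁ = [1, 3], b₁ = [2, -3], a₂ = [3, -2], b₂ = [1, 0].
Each slice is an integer combination of E₁ = a₁b₁ᵀ and E₂ = a₂b₂ᵀ: S₀ = −2·E₁ − 3·E₂, S₁ = −3·E₂, S₂ = 0; reading off coefficients, c₁ = [-2, 0, 0] and c₂ = [-3, -3, 0].
Hence T = [1, 3] ⊗ [2, -3] ⊗ [-2, 0, 0] + [3, -2] ⊗ [1, 0] ⊗ [-3, -3, 0], so rank(T) ≤ 2.
These bounds meet, so rank(T) = 2.

rank(T) = 2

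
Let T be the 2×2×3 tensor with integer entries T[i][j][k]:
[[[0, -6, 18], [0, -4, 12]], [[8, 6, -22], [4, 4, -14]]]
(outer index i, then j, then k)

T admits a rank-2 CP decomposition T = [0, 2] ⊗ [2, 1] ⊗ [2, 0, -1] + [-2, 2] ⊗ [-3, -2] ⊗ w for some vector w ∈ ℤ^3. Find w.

w = [0, -1, 3]

Subtract the known terms from T to get the rank-1 residual R = [-2, 2] ⊗ [-3, -2] ⊗ w, so R[i,j,k] = a[i]·b[j]·w[k]. Pick indices with nonzero a[0]·b[0] = (-2)·(-3) = 6. Only the fibre through (0,0,·) is needed: R[0,0,:] = T[0,0,:] − Σₗ aₗ[0]bₗ[0]cₗ = [0, -6, 18] − (0)·(2)·[2, 0, -1] = [0, -6, 18]. Then w[k] = R[0,0,k] / 6 for each k, giving w = [0, -6, 18] / 6 = [0, -1, 3].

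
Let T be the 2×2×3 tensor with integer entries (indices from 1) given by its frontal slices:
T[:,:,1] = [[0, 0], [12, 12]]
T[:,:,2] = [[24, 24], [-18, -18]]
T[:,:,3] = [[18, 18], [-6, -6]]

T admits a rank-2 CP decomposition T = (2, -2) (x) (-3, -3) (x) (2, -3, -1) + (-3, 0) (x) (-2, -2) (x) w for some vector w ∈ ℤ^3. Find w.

w = (2, 1, 2)

Subtract the known terms from T to get the rank-1 residual R = (-3, 0) (x) (-2, -2) (x) w, so R[i,j,k] = a[i]·b[j]·w[k]. Pick indices with nonzero a[1]·b[1] = (-3)·(-2) = 6. Only the fibre through (1,1,·) is needed: R[1,1,:] = T[1,1,:] − Σₗ aₗ[1]bₗ[1]cₗ = [0, 24, 18] − (2)·(-3)·(2, -3, -1) = [12, 6, 12]. Then w[k] = R[1,1,k] / 6 for each k, giving w = [12, 6, 12] / 6 = (2, 1, 2).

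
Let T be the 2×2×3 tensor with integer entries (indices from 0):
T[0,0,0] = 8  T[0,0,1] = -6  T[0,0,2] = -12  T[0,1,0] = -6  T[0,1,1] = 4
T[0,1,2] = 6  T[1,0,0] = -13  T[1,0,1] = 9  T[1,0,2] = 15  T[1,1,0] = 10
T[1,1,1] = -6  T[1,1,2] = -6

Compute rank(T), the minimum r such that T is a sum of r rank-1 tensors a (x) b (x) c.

2

Lower bound: the mode-2 unfolding of T (rows indexed by j, columns by (i,k) = (0,0), (0,1), (0,2), (1,0), (1,1), (1,2)) is [[8, -6, -12, -13, 9, 15], [-6, 4, 6, 10, -6, -6]].
There the 2×2 minor on rows j ∈ {0, 1}, columns (i,k) ∈ {(0,0), (0,1)} is det [[8, -6], [-6, 4]] = -4 ≠ 0, so this unfolding has rank ≥ 2; CP rank is at least every unfolding rank, so rank(T) ≥ 2. (Flattening ranks never certify an upper bound on CP rank; for that we must actually write T with 2 rank-1 terms.)
Upper bound — finding two terms. Write S_k = T[:,:,k] for the frontal slices: S₀ = [[8, -6], [-13, 10]], S₁ = [[-6, 4], [9, -6]], S₂ = [[-12, 6], [15, -6]].
If T = a₁ (x) b₁ (x) c₁ + a₂ (x) b₂ (x) c₂ then each S_k = c₁[k]·a₁b₁ᵀ + c₂[k]·a₂b₂ᵀ. S₀ and S₁ are linearly independent, so a₁b₁ᵀ and a₂b₂ᵀ must span the same plane of matrices: they are the rank-1 matrices of the form x·S₀ + y·S₁.
det(x·S₀ + y·S₁) is 2·x² − 2·xy = 2·(x − y)(x), vanishing at (x:y) = (1:1) and (0:1).
M₁ = S₀ + S₁ = [[2, -2], [-4, 4]] = 2·[1, -2][1, -1]ᵀ and M₂ = S₁ = [[-6, 4], [9, -6]] = −[2, -3][3, -2]ᵀ, so take a₁ = [1, -2], b₁ = [1, -1], a₂ = [2, -3], b₂ = [3, -2].
Each slice is an integer combination of E₁ = a₁b₁ᵀ and E₂ = a₂b₂ᵀ: S₀ = 2·E₁ + E₂, S₁ = −E₂, S₂ = 6·E₁ − 3·E₂; reading off coefficients, c₁ = [2, 0, 6] and c₂ = [1, -1, -3].
Hence T = [1, -2] (x) [1, -1] (x) [2, 0, 6] + [2, -3] (x) [3, -2] (x) [1, -1, -3], so rank(T) ≤ 2.
These bounds meet, so rank(T) = 2.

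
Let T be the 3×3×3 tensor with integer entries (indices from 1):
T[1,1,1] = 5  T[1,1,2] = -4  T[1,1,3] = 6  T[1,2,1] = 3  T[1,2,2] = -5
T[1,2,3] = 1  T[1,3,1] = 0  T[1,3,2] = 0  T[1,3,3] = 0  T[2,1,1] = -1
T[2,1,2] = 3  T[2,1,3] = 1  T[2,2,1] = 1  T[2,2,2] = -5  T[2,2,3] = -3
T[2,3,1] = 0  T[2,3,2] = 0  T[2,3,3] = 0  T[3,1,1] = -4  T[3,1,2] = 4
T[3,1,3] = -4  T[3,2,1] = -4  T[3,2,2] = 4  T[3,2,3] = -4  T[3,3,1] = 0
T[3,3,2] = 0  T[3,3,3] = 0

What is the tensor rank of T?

Lower bound: the mode-1 unfolding of T (rows indexed by i, columns by (j,k) = (1,1), (1,2), (1,3), (2,1), (2,2), (2,3), (3,1), (3,2), (3,3)) is [[5, -4, 6, 3, -5, 1, 0, 0, 0], [-1, 3, 1, 1, -5, -3, 0, 0, 0], [-4, 4, -4, -4, 4, -4, 0, 0, 0]].
There the 3×3 minor on rows i ∈ {1, 2, 3}, columns (j,k) ∈ {(1,1), (1,2), (2,1)} is det [[5, -4, 3], [-1, 3, 1], [-4, 4, -4]] = -24 ≠ 0, so this unfolding has rank ≥ 3; CP rank is at least every unfolding rank, so rank(T) ≥ 3. (This is only a lower bound: in general the CP rank may exceed every unfolding rank, so we still need to exhibit 3 rank-1 terms summing to T.)
Upper bound: T is a sum of 3 rank-1 terms, T = [1, -1, 0] ⊗ [1, -1, 0] ⊗ [1, -1, 1] + [1, 0, -1] ⊗ [1, 1, 0] ⊗ [4, -4, 4] + [1, 2, 0] ⊗ [1, -2, 0] ⊗ [0, 1, 1] (written with every a and b primitive with positive leading entry and the scale carried by c; CP decompositions are not unique, and this one is verified by expanding entrywise), so rank(T) ≤ 3.
These bounds meet, so rank(T) = 3.

3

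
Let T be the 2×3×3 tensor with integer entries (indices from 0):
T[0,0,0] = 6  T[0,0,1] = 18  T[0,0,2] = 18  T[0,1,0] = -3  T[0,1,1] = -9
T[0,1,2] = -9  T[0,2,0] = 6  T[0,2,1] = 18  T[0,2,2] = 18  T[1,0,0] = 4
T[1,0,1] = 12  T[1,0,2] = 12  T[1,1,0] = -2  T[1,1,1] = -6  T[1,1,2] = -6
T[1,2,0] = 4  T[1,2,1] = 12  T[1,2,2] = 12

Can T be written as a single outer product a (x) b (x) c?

Yes

The mode-1 fibre T[:,0,0] = [6, 4] gives a = (3, 2) (primitive direction); the mode-2 fibre T[0,:,0] = [6, -3, 6] gives b = (2, -1, 2); then c[k] = T[0,0,k] / (a[0]·b[0]) = [6, 18, 18] / 6 = (1, 3, 3).
Expanding (3, 2) (x) (2, -1, 2) (x) (1, 3, 3) reproduces all 18 entries of T, so T = (3, 2) (x) (2, -1, 2) (x) (1, 3, 3) and rank(T) ≤ 1.
Equivalently every frontal slice T[:,:,k] is c[k] times the rank-1 matrix (3, 2) (x) (2, -1, 2). So T has rank 1 (it is nonzero).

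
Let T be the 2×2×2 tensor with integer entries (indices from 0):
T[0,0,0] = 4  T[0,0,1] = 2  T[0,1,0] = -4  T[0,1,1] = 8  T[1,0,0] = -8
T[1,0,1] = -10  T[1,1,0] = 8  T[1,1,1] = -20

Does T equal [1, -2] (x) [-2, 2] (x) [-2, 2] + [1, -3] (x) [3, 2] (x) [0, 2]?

Reconstruct entrywise from the claimed factors. For example, T[1,0,1] = -10 and Σₗ aₗ[1]bₗ[0]cₗ[1] = (-2)·(-2)·(2) + (-3)·(3)·(2) = -10; checking all 8 entries, every one matches. The claim holds.

Yes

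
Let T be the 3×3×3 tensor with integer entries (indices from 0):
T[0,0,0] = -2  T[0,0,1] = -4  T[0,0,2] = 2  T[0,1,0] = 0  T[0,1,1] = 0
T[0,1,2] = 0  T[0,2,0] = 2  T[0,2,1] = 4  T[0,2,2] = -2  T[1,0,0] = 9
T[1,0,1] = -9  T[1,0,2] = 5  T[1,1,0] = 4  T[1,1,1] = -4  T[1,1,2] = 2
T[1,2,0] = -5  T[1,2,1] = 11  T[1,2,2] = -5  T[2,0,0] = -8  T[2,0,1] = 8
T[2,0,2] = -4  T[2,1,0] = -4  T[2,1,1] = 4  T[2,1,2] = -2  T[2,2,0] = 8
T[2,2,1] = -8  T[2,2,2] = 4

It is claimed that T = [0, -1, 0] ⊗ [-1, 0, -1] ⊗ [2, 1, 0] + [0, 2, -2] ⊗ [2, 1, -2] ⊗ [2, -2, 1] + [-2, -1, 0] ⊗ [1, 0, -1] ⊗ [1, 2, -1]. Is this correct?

Yes

Reconstruct entrywise from the claimed factors. For example, T[0,1,1] = 0 and Σₗ aₗ[0]bₗ[1]cₗ[1] = (0)·(0)·(1) + (0)·(1)·(-2) + (-2)·(0)·(2) = 0; checking all 27 entries, every one matches. The claim holds.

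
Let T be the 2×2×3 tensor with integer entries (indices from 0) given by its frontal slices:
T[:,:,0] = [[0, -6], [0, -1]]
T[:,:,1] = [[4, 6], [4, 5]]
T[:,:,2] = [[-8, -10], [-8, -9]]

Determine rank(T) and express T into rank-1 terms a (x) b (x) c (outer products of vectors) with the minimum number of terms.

Lower bound: in the mode-3 unfolding of T (rows indexed by k, columns by (i,j)) the 3×3 minor on rows k ∈ {0, 1, 2}, columns (i,j) ∈ {(0,0), (0,1), (1,1)} is det [[0, -6, -1], [4, 6, 5], [-8, -10, -9]] = 16 ≠ 0, so that unfolding has rank ≥ 3 and hence rank(T) ≥ 3 (CP rank is at least every unfolding rank, though it can be larger).
Upper bound: T is a sum of 3 rank-1 terms, T = [1, 0] (x) [0, 1] (x) [-4, 0, 0] + [1, 1] (x) [1, 1] (x) [0, 4, -8] + [2, 1] (x) [0, 1] (x) [-1, 1, -1] (written with every a and b primitive with positive leading entry and the scale carried by c; CP decompositions are not unique, and this one is verified by expanding entrywise), so rank(T) ≤ 3.
These bounds meet, so rank(T) = 3.

rank(T) = 3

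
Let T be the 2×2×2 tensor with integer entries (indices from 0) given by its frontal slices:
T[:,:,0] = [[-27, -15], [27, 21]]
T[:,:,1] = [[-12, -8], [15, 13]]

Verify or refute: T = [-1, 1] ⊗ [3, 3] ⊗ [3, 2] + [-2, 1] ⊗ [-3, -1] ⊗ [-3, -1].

Reconstruct entry (1,0,0) from the claimed factors: Σₗ aₗ[1]bₗ[0]cₗ[0] = (1)·(3)·(3) + (1)·(-3)·(-3) = 18, but T[1,0,0] = 27. The claim is false.

No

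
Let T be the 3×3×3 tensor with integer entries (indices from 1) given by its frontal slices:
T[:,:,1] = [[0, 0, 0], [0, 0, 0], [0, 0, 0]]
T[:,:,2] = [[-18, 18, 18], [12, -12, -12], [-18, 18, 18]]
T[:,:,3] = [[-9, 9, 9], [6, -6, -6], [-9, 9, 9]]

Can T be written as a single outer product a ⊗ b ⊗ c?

Yes

If T = a ⊗ b ⊗ c then every fibre of T is a multiple of the corresponding factor, so read the factors off the fibres through the nonzero entry T[1,1,2] = -18.
The mode-1 fibre T[:,1,2] = [-18, 12, -18] gives a = [3, -2, 3] (primitive direction); the mode-2 fibre T[1,:,2] = [-18, 18, 18] gives b = [1, -1, -1]; then c[k] = T[1,1,k] / (a[1]·b[1]) = [0, -18, -9] / 3 = [0, -6, -3].
Expanding [3, -2, 3] ⊗ [1, -1, -1] ⊗ [0, -6, -3] reproduces all 27 entries of T, so T = [3, -2, 3] ⊗ [1, -1, -1] ⊗ [0, -6, -3] and rank(T) ≤ 1.
Equivalently every frontal slice T[:,:,k] is c[k] times the rank-1 matrix [3, -2, 3] ⊗ [1, -1, -1]. So T has rank 1 (it is nonzero).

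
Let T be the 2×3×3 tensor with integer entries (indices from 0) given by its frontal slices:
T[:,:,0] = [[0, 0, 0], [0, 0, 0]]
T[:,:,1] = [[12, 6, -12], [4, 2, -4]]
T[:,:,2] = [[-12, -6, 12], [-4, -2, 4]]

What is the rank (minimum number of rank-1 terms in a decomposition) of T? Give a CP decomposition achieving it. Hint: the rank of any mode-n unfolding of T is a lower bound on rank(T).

rank(T) = 1

Lower bound: T ≠ 0 (e.g. T[0,0,1] = 12), so rank(T) ≥ 1.
Upper bound: if T = a ⊗ b ⊗ c then every fibre of T is a multiple of the corresponding factor, so read the factors off the fibres through the nonzero entry T[0,0,1] = 12.
The mode-1 fibre T[:,0,1] = [12, 4] gives a = (3, 1) (primitive direction); the mode-2 fibre T[0,:,1] = [12, 6, -12] gives b = (2, 1, -2); then c[k] = T[0,0,k] / (a[0]·b[0]) = [0, 12, -12] / 6 = (0, 2, -2).
Expanding (3, 1) ⊗ (2, 1, -2) ⊗ (0, 2, -2) reproduces all 18 entries of T, so T = (3, 1) ⊗ (2, 1, -2) ⊗ (0, 2, -2) and rank(T) ≤ 1.
These bounds meet, so rank(T) = 1.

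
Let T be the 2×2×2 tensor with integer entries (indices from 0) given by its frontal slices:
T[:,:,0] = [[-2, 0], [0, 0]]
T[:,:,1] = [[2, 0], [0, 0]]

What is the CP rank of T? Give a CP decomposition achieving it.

Lower bound: T ≠ 0 (e.g. T[0,0,0] = -2), so rank(T) ≥ 1.
Upper bound: the mode-1 fibre T[:,0,0] = [-2, 0] gives a = [1, 0] (primitive direction); the mode-2 fibre T[0,:,0] = [-2, 0] gives b = [1, 0]; then c[k] = T[0,0,k] / (a[0]·b[0]) = [-2, 2] / 1 = [-2, 2].
Expanding [1, 0] ⊗ [1, 0] ⊗ [-2, 2] reproduces all 8 entries of T, so T = [1, 0] ⊗ [1, 0] ⊗ [-2, 2] and rank(T) ≤ 1.
These bounds meet, so rank(T) = 1.

rank(T) = 1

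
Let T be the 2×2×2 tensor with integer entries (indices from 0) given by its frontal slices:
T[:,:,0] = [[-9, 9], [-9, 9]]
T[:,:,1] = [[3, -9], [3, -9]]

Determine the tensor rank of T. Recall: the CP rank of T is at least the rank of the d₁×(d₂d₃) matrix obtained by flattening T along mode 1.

Lower bound: the mode-3 unfolding of T (rows indexed by k, columns by (i,j) = (0,0), (0,1), (1,0), (1,1)) is [[-9, 9, -9, 9], [3, -9, 3, -9]].
There the 2×2 minor on rows k ∈ {0, 1}, columns (i,j) ∈ {(0,0), (0,1)} is det [[-9, 9], [3, -9]] = 54 ≠ 0, so this unfolding has rank ≥ 2; CP rank is at least every unfolding rank, so rank(T) ≥ 2. (Flattening ranks never certify an upper bound on CP rank; for that we must actually write T with 2 rank-1 terms.)
Upper bound — finding two terms. Every mode-1 slice of T is a multiple of one matrix: T[i,:,:] = a[i]·M with a = [1, 1] and M = [[-9, 3], [9, -9]] (rows indexed by j, columns by k). So it suffices to write M as a sum of two rank-1 matrices.
Splitting M by its rows (j = 0, 1), M = [1, 0][-9, 3]ᵀ + [0, 1][9, -9]ᵀ.
Hence T = [1, 1] ⊗ [1, 0] ⊗ [-9, 3] + [1, 1] ⊗ [0, 1] ⊗ [9, -9], so rank(T) ≤ 2.
These bounds meet, so rank(T) = 2.

2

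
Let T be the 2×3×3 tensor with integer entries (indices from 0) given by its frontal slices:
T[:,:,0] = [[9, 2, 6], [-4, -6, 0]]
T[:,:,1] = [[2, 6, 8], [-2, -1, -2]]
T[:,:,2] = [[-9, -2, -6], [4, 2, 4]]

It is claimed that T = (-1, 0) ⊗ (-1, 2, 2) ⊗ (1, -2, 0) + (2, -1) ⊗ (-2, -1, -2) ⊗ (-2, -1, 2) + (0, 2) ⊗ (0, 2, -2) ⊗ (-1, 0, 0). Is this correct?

No

Reconstruct entry (0,0,2) from the claimed factors: Σₗ aₗ[0]bₗ[0]cₗ[2] = (-1)·(-1)·(0) + (2)·(-2)·(2) + (0)·(0)·(0) = -8, but T[0,0,2] = -9. The claim is false.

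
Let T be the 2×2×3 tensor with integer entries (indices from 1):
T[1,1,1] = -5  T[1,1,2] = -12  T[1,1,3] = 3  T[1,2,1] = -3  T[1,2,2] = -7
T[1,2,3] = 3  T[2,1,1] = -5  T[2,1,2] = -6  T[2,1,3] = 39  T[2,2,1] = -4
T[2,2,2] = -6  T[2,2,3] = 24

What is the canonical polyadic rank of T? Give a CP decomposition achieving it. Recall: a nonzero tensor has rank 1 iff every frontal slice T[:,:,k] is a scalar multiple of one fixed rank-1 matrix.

Lower bound: in the mode-2 unfolding of T (rows indexed by j, columns by (i,k)) the 2×2 minor on rows j ∈ {1, 2}, columns (i,k) ∈ {(1,1), (1,2)} is det [[-5, -12], [-3, -7]] = -1 ≠ 0, so that unfolding has rank ≥ 2 and hence rank(T) ≥ 2 (CP rank is at least every unfolding rank, though it can be larger).
Upper bound: with S_k = T[:,:,k], the two rank-1 terms a₁b₁ᵀ, a₂b₂ᵀ are the rank-1 members of the pencil x·S₁ + y·S₂.
det(x·S₁ + y·S₂) is 5·x² + 25·xy + 30·y² = 5·(x + 3·y)(x + 2·y), vanishing at (x:y) = (3:-1) and (2:-1).
M₁ = 3·S₁ − S₂ = [[-3, -2], [-9, -6]] = −[1, 3][3, 2]ᵀ and M₂ = 2·S₁ − S₂ = [[2, 1], [-4, -2]] = [1, -2][2, 1]ᵀ, so take a₁ = [1, 3], b₁ = [3, 2], a₂ = [1, -2], b₂ = [2, 1].
Each slice is an integer combination of E₁ = a₁b₁ᵀ and E₂ = a₂b₂ᵀ: S₁ = −E₁ − E₂, S₂ = −2·E₁ − 3·E₂, S₃ = 3·E₁ − 3·E₂; reading off coefficients, c₁ = [-1, -2, 3] and c₂ = [-1, -3, -3].
Hence T = [1, 3] ⊗ [3, 2] ⊗ [-1, -2, 3] + [1, -2] ⊗ [2, 1] ⊗ [-1, -3, -3], so rank(T) ≤ 2.
These bounds meet, so rank(T) = 2.

rank(T) = 2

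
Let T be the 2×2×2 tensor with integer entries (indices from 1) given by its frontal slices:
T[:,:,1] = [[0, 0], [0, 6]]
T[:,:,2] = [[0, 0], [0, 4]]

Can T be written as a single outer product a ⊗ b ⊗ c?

Yes

If T = a ⊗ b ⊗ c then every fibre of T is a multiple of the corresponding factor, so read the factors off the fibres through the nonzero entry T[2,2,1] = 6.
The mode-1 fibre T[:,2,1] = [0, 6] gives a = [0, 1] (primitive direction); the mode-2 fibre T[2,:,1] = [0, 6] gives b = [0, 1]; then c[k] = T[2,2,k] / (a[2]·b[2]) = [6, 4] / 1 = [6, 4].
Expanding [0, 1] ⊗ [0, 1] ⊗ [6, 4] reproduces all 8 entries of T, so T = [0, 1] ⊗ [0, 1] ⊗ [6, 4] and rank(T) ≤ 1.
Equivalently every frontal slice T[:,:,k] is c[k] times the rank-1 matrix [0, 1] ⊗ [0, 1]. So T has rank 1 (it is nonzero).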